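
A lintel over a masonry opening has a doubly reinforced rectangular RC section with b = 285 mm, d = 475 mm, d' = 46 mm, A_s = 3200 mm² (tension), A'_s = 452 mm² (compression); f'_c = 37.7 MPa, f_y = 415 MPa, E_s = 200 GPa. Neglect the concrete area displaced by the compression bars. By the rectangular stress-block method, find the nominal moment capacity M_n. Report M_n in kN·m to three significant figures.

M_n ≈ 551 kN·m

Assume both tension and compression steel yield.
Net tension couple steel: A_s − A'_s = 2748 mm².
a = (A_s − A'_s) f_y / (0.85 f'_c b) = 1140420/(0.85 × 37.7 × 285) = 124.87 mm.
c = a/β₁ = 124.87/0.781 = 159.88 mm; ε'_s = 0.003(c − d')/c = 0.0021 ≥ f_y/E_s = 0.0021, so compression steel does yield.
M_n = (A_s − A'_s) f_y (d − a/2) + A'_s f_y (d − d') = [1140420 × (475 − 62.435) + 187580 × (475 − 46)] × 10⁻⁶ = 470.50 + 80.47 = 550.97 kN·m.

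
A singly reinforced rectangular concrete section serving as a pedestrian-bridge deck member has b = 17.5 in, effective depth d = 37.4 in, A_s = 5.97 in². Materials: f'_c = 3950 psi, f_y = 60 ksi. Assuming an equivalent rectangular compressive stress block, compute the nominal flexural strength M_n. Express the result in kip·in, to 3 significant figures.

T = A_s f_y = 5.97 × 60 = 358.2 kips.
a = T/(0.85 f'_c b) = 358.2/(0.85 × 3.95 × 17.5) = 6.096 in.
M_n = T(d − a/2) = 358.2 × (37.4 − 3.048) = 12304.9 kip·in.

M_n ≈ 12300 kip·in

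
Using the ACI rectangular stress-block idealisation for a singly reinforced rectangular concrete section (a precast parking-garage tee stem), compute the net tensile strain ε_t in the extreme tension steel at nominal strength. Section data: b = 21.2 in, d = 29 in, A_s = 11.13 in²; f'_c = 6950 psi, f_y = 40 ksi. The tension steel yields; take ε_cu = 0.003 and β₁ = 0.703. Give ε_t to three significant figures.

ε_t ≈ 0.0142

a = A_s f_y/(0.85 f'_c b) = 3.555 in.
β₁ = 0.703, so c = a/β₁ = 3.555/0.703 = 5.057 in.
From the linear strain diagram with ε_cu = 0.003: ε_t = 0.003 (d − c)/c = 0.003 × (29 − 5.057)/5.057 = 0.0142.
Since ε_t ≥ 0.005, the section is tension-controlled.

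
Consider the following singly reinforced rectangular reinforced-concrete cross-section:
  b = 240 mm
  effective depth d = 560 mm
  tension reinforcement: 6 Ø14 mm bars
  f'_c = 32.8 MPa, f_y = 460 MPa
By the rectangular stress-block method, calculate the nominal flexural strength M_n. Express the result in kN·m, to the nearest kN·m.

M_n ≈ 225 kN·m

A_s = 6 × 154 = 924 mm².
T = A_s f_y = 924 × 460 = 425040 N = 425.04 kN.
From C = T: a = T/(0.85 f'_c b) = 425040/(0.85 × 32.8 × 240) = 63.52 mm.
M_n = T(d − a/2) = 425.04 kN × (560 − 31.76) mm = 224.52 kN·m.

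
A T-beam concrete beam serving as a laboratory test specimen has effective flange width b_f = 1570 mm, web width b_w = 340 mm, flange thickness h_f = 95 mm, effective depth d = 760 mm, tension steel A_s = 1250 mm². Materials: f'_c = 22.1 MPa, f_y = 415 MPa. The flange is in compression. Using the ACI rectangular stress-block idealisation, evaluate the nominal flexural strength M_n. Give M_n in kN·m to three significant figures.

Tension: T = A_s f_y = 1250 × 415 = 518750 N.
Try a within the flange: a = T/(0.85 f'_c b_f) = 518750/(0.85 × 22.1 × 1570) = 17.59 mm.
Since a = 17.59 ≤ h_f = 95 mm, the stress block lies entirely in the flange; analyse as a rectangular beam of width b_f.
M_n = T(d − a/2) = 518750 × (760 − 8.795) = 389.69 × 10⁶ N·mm.
M_n = 389.69 kN·m.

M_n ≈ 390 kN·m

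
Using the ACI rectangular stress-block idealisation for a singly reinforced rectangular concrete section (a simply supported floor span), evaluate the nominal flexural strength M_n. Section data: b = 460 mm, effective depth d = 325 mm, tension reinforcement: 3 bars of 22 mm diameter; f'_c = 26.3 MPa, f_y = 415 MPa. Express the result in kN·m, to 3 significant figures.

A_s = 3 × 380 = 1140 mm².
T = A_s f_y = 1140 × 415 = 473100 N = 473.1 kN.
From C = T: a = T/(0.85 f'_c b) = 473100/(0.85 × 26.3 × 460) = 46.01 mm.
M_n = T(d − a/2) = 473.1 kN × (325 − 23.005) mm = 142.87 kN·m.

M_n ≈ 143 kN·m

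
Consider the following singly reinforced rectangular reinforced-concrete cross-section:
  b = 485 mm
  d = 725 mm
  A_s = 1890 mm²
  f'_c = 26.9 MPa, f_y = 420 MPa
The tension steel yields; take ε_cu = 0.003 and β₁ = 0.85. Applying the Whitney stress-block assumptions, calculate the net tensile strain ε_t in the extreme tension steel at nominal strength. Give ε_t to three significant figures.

a = A_s f_y/(0.85 f'_c b) = 71.58 mm.
β₁ = 0.85, so c = a/β₁ = 71.58/0.85 = 84.21 mm.
From the linear strain diagram with ε_cu = 0.003: ε_t = 0.003 (d − c)/c = 0.003 × (725 − 84.21)/84.21 = 0.0228.
Since ε_t ≥ 0.005, the section is tension-controlled.

ε_t ≈ 0.0228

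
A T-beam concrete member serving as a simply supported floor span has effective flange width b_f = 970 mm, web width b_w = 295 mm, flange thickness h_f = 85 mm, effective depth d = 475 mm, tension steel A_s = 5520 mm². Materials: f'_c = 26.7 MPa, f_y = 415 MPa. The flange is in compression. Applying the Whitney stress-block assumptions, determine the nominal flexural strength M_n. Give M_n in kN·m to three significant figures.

Tension: T = A_s f_y = 5520 × 415 = 2290800 N.
Try a within the flange: a = T/(0.85 f'_c b_f) = 2290800/(0.85 × 26.7 × 970) = 104.06 mm.
a = 104.06 > h_f = 85 mm: the block extends into the web. Split into flange-overhang and web parts.
C_f = 0.85 f'_c (b_f − b_w) h_f = 0.85 × 26.7 × (970 − 295) × 85 = 1302126 N.
Remaining web compression depth: a_w = (T − C_f)/(0.85 f'_c b_w) = (2290800 − 1302126)/(0.85 × 26.7 × 295) = 147.67 mm.
M_n = C_f(d − h_f/2) + (T − C_f)(d − a_w/2) = 1302126 × (475 − 42.5) + 988674 × (475 − 73.835) = 563.17 + 396.62 = 959.79 × 10⁶ N·mm.
M_n = 959.79 kN·m.

M_n ≈ 960 kN·m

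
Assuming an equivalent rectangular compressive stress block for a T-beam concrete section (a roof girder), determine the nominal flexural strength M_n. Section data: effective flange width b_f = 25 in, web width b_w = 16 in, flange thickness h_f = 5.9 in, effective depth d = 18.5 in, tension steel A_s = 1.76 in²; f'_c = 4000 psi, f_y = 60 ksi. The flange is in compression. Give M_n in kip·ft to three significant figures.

M_n ≈ 157 kip·ft

Tension: T = A_s f_y = 1.76 × 60 = 105.6 kips.
Try a within the flange: a = T/(0.85 f'_c b_f) = 105.6/(0.85 × 4 × 25) = 1.242 in.
Since a = 1.242 ≤ h_f = 5.9 in, the stress block lies entirely in the flange; analyse as a rectangular beam of width b_f.
M_n = T(d − a/2) = 105.6 × (18.5 − 0.621) = 1888.0 kip·in.
M_n = 1888.0/12 = 157.33 kip·ft.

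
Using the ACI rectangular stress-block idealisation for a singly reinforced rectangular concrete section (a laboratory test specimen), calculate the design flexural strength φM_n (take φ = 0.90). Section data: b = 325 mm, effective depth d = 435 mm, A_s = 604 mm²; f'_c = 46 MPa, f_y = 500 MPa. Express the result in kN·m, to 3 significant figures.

T = A_s f_y = 604 × 500 = 302000 N = 302 kN.
From C = T: a = T/(0.85 f'_c b) = 302000/(0.85 × 46 × 325) = 23.77 mm.
M_n = T(d − a/2) = 302 kN × (435 − 11.885) mm = 127.78 kN·m.
φM_n = 0.90 × 127.78 = 115.00 kN·m.

φM_n ≈ 115 kN·m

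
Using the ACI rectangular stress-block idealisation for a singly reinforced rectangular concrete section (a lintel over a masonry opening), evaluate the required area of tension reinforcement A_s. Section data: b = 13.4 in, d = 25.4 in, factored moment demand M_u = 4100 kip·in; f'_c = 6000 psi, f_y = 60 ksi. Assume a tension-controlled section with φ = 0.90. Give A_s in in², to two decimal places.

A_s ≈ 3.16 in²

M_n = M_u/φ = 4100/0.90 = 4555.56 kip·in.
From M_n = 0.85 f'_c a b (d − a/2):
a = d − √(d² − 2M_n/(0.85 f'_c b)) = 25.4 − √(25.4² − 2 × 4555.56/(0.85 × 6 × 13.4)) = 2.776 in.
A_s = 0.85 f'_c a b / f_y = 0.85 × 6 × 2.776 × 13.4 / 60 = 3.162 in².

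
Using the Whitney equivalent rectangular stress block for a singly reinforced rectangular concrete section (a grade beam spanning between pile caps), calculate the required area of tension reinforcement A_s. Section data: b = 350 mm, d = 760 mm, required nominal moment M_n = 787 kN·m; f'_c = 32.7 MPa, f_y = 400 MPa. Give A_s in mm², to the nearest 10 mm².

A_s ≈ 2800 mm²

With M_n = 0.85 f'_c a b (d − a/2), solve the quadratic for a:
a = d − √(d² − 2M_n/(0.85 f'_c b)) = 760 − √(760² − 2 × 787×10⁶/(0.85 × 32.7 × 350)) = 115.17 mm.
A_s = 0.85 f'_c a b / f_y = 0.85 × 32.7 × 115.17 × 350 / 400 = 2801.0 mm².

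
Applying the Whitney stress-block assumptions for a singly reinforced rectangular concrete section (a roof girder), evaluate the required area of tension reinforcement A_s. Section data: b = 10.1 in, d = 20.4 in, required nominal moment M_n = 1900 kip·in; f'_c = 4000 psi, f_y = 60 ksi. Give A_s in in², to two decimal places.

From M_n = 0.85 f'_c a b (d − a/2):
a = d − √(d² − 2M_n/(0.85 f'_c b)) = 20.4 − √(20.4² − 2 × 1900/(0.85 × 4 × 10.1)) = 2.921 in.
A_s = 0.85 f'_c a b / f_y = 0.85 × 4 × 2.921 × 10.1 / 60 = 1.672 in².

A_s ≈ 1.67 in²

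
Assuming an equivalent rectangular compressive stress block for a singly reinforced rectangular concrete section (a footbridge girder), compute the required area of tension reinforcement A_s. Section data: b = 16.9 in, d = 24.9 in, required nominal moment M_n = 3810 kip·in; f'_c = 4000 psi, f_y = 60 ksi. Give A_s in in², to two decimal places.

A_s ≈ 2.70 in²

From M_n = 0.85 f'_c a b (d − a/2):
a = d − √(d² − 2M_n/(0.85 f'_c b)) = 24.9 − √(24.9² − 2 × 3810/(0.85 × 4 × 16.9)) = 2.823 in.
A_s = 0.85 f'_c a b / f_y = 0.85 × 4 × 2.823 × 16.9 / 60 = 2.703 in².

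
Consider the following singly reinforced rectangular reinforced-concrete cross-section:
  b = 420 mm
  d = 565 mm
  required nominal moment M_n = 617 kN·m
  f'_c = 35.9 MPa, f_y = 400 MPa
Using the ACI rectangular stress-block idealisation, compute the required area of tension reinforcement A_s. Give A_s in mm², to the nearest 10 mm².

A_s ≈ 2970 mm²

With M_n = 0.85 f'_c a b (d − a/2), solve the quadratic for a:
a = d − √(d² − 2M_n/(0.85 f'_c b)) = 565 − √(565² − 2 × 617×10⁶/(0.85 × 35.9 × 420)) = 92.83 mm.
A_s = 0.85 f'_c a b / f_y = 0.85 × 35.9 × 92.83 × 420 / 400 = 2974.3 mm².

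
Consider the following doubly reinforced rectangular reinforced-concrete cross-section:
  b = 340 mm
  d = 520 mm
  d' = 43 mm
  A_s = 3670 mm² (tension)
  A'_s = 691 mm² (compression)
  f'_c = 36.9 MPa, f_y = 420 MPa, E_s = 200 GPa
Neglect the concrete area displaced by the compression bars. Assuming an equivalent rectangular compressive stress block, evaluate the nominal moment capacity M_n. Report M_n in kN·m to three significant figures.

Assume both tension and compression steel yield.
Net tension couple steel: A_s − A'_s = 2979 mm².
a = (A_s − A'_s) f_y / (0.85 f'_c b) = 1251180/(0.85 × 36.9 × 340) = 117.33 mm.
c = a/β₁ = 117.33/0.786 = 149.27 mm; ε'_s = 0.003(c − d')/c = 0.0021 ≥ f_y/E_s = 0.0021, so compression steel does yield.
M_n = (A_s − A'_s) f_y (d − a/2) + A'_s f_y (d − d') = [1251180 × (520 − 58.665) + 290220 × (520 − 43)] × 10⁻⁶ = 577.21 + 138.43 = 715.64 kN·m.

M_n ≈ 716 kN·m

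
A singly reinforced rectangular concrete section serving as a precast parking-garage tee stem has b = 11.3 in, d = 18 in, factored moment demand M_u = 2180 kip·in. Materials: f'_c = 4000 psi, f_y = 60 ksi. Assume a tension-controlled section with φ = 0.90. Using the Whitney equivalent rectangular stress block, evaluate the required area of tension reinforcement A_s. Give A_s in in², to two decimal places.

M_n = M_u/φ = 2180/0.90 = 2422.22 kip·in.
From M_n = 0.85 f'_c a b (d − a/2):
a = d − √(d² − 2M_n/(0.85 f'_c b)) = 18 − √(18² − 2 × 2422.22/(0.85 × 4 × 11.3)) = 3.932 in.
A_s = 0.85 f'_c a b / f_y = 0.85 × 4 × 3.932 × 11.3 / 60 = 2.518 in².

A_s ≈ 2.52 in²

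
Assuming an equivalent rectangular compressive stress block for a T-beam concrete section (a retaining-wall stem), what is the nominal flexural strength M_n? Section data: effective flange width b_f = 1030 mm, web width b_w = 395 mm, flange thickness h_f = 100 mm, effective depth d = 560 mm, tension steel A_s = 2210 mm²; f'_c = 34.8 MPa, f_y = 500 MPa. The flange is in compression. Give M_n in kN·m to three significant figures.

M_n ≈ 599 kN·m

Tension: T = A_s f_y = 2210 × 500 = 1105000 N.
Try a within the flange: a = T/(0.85 f'_c b_f) = 1105000/(0.85 × 34.8 × 1030) = 36.27 mm.
Since a = 36.27 ≤ h_f = 100 mm, the stress block lies entirely in the flange; analyse as a rectangular beam of width b_f.
M_n = T(d − a/2) = 1105000 × (560 − 18.135) = 598.76 × 10⁶ N·mm.
M_n = 598.76 kN·m.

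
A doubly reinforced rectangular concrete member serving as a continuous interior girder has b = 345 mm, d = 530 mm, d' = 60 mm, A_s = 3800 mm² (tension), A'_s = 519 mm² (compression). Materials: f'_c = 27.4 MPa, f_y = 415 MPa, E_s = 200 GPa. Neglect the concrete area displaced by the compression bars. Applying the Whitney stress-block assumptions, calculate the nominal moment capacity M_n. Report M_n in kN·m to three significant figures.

M_n ≈ 708 kN·m

Assume both tension and compression steel yield.
Net tension couple steel: A_s − A'_s = 3281 mm².
a = (A_s − A'_s) f_y / (0.85 f'_c b) = 1361615/(0.85 × 27.4 × 345) = 169.46 mm.
c = a/β₁ = 169.46/0.85 = 199.36 mm; ε'_s = 0.003(c − d')/c = 0.0021 ≥ f_y/E_s = 0.0021, so compression steel does yield.
M_n = (A_s − A'_s) f_y (d − a/2) + A'_s f_y (d − d') = [1361615 × (530 − 84.73) + 215385 × (530 − 60)] × 10⁻⁶ = 606.29 + 101.23 = 707.52 kN·m.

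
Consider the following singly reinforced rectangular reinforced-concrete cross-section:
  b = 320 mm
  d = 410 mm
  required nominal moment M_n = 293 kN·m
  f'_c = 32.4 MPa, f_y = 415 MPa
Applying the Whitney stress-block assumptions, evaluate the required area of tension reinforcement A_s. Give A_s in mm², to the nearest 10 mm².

With M_n = 0.85 f'_c a b (d − a/2), solve the quadratic for a:
a = d − √(d² − 2M_n/(0.85 f'_c b)) = 410 − √(410² − 2 × 293×10⁶/(0.85 × 32.4 × 320)) = 91.24 mm.
A_s = 0.85 f'_c a b / f_y = 0.85 × 32.4 × 91.24 × 320 / 415 = 1937.5 mm².

A_s ≈ 1940 mm²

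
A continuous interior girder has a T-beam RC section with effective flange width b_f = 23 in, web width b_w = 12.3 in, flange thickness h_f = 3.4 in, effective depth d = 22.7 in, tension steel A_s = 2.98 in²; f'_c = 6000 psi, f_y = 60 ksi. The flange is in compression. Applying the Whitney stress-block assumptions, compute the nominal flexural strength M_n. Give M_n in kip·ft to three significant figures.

Tension: T = A_s f_y = 2.98 × 60 = 178.8 kips.
Try a within the flange: a = T/(0.85 f'_c b_f) = 178.8/(0.85 × 6 × 23) = 1.524 in.
Since a = 1.524 ≤ h_f = 3.4 in, the stress block lies entirely in the flange; analyse as a rectangular beam of width b_f.
M_n = T(d − a/2) = 178.8 × (22.7 − 0.762) = 3922.5 kip·in.
M_n = 3922.5/12 = 326.88 kip·ft.

M_n ≈ 327 kip·ft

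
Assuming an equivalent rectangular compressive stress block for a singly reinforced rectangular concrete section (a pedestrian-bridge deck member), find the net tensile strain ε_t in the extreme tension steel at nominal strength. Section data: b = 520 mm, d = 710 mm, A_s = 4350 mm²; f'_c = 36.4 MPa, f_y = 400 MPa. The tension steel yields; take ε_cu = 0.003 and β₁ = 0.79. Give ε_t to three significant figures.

a = A_s f_y/(0.85 f'_c b) = 108.15 mm.
β₁ = 0.79, so c = a/β₁ = 108.15/0.79 = 136.90 mm.
From the linear strain diagram with ε_cu = 0.003: ε_t = 0.003 (d − c)/c = 0.003 × (710 − 136.90)/136.90 = 0.0126.
Since ε_t ≥ 0.005, the section is tension-controlled.

ε_t ≈ 0.0126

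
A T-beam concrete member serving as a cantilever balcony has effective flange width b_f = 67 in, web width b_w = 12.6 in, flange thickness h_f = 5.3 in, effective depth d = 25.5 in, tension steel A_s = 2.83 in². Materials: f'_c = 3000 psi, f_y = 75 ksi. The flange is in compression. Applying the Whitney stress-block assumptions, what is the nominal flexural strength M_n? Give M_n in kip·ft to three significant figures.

Tension: T = A_s f_y = 2.83 × 75 = 212.25 kips.
Try a within the flange: a = T/(0.85 f'_c b_f) = 212.25/(0.85 × 3 × 67) = 1.242 in.
Since a = 1.242 ≤ h_f = 5.3 in, the stress block lies entirely in the flange; analyse as a rectangular beam of width b_f.
M_n = T(d − a/2) = 212.25 × (25.5 − 0.621) = 5280.6 kip·in.
M_n = 5280.6/12 = 440.05 kip·ft.

M_n ≈ 440 kip·ft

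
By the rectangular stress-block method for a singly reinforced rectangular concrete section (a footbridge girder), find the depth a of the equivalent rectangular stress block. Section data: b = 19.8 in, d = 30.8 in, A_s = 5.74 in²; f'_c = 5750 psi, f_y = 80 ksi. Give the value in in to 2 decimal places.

T = A_s f_y = 5.74 × 80 = 459.2 kips.
a = T/(0.85 f'_c b) = 459.2/(0.85 × 5.75 × 19.8) = 4.75 in.

a ≈ 4.75 in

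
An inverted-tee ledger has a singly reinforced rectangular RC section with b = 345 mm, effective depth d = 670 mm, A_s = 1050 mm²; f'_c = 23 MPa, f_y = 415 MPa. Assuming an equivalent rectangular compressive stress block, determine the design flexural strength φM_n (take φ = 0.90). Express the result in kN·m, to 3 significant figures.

φM_n ≈ 250 kN·m

T = A_s f_y = 1050 × 415 = 435750 N = 435.75 kN.
From C = T: a = T/(0.85 f'_c b) = 435750/(0.85 × 23 × 345) = 64.61 mm.
M_n = T(d − a/2) = 435.75 kN × (670 − 32.305) mm = 277.88 kN·m.
φM_n = 0.90 × 277.88 = 250.09 kN·m.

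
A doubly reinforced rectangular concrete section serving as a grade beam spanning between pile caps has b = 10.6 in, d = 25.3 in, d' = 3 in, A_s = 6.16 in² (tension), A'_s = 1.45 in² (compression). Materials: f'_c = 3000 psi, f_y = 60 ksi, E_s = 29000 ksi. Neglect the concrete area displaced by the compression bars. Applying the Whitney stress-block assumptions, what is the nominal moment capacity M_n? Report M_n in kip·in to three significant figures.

M_n ≈ 7610 kip·in

Assume both steels yield.
a = (A_s − A'_s) f_y/(0.85 f'_c b) = (6.16 − 1.45) × 60/(0.85 × 3 × 10.6) = 10.455 in.
c = a/β₁ = 10.455/0.85 = 12.300 in; ε'_s = 0.003(c − d')/c = 0.0023 ≥ ε_y = 0.0021, so the compression steel yields.
M_n = (A_s − A'_s) f_y (d − a/2) + A'_s f_y (d − d') = 282.6 × (25.3 − 5.2275) + 87 × (25.3 − 3) = 5672.5 + 1940.1 = 7612.6 kip·in.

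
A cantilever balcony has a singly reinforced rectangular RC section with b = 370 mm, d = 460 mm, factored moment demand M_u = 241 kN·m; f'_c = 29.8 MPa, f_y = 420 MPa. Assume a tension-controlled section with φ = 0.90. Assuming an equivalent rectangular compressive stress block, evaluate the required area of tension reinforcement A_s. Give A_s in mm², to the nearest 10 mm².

M_n = M_u/φ = 241/0.90 = 267.778 kN·m.
With M_n = 0.85 f'_c a b (d − a/2), solve the quadratic for a:
a = d − √(d² − 2M_n/(0.85 f'_c b)) = 460 − √(460² − 2 × 267.778×10⁶/(0.85 × 29.8 × 370)) = 66.99 mm.
A_s = 0.85 f'_c a b / f_y = 0.85 × 29.8 × 66.99 × 370 / 420 = 1494.8 mm².

A_s ≈ 1490 mm²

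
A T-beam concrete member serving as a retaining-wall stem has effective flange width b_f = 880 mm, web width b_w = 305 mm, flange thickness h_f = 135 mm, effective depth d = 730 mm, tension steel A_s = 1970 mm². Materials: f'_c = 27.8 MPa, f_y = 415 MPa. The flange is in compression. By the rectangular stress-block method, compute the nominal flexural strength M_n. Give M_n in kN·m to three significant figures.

M_n ≈ 581 kN·m

Tension: T = A_s f_y = 1970 × 415 = 817550 N.
Try a within the flange: a = T/(0.85 f'_c b_f) = 817550/(0.85 × 27.8 × 880) = 39.32 mm.
Since a = 39.32 ≤ h_f = 135 mm, the stress block lies entirely in the flange; analyse as a rectangular beam of width b_f.
M_n = T(d − a/2) = 817550 × (730 − 19.66) = 580.74 × 10⁶ N·mm.
M_n = 580.74 kN·m.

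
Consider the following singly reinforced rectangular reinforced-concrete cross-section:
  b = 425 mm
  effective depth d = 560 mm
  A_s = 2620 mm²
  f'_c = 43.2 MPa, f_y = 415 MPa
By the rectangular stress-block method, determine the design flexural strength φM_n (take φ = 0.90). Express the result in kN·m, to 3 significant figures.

T = A_s f_y = 2620 × 415 = 1087300 N = 1087.3 kN.
From C = T: a = T/(0.85 f'_c b) = 1087300/(0.85 × 43.2 × 425) = 69.67 mm.
M_n = T(d − a/2) = 1087.3 kN × (560 − 34.835) mm = 571.01 kN·m.
φM_n = 0.90 × 571.01 = 513.91 kN·m.

φM_n ≈ 514 kN·m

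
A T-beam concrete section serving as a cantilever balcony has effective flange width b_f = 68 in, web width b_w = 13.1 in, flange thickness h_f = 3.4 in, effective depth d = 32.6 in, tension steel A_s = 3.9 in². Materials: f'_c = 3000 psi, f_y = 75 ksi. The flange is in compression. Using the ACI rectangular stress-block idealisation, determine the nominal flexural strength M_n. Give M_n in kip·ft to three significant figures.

Tension: T = A_s f_y = 3.9 × 75 = 292.5 kips.
Try a within the flange: a = T/(0.85 f'_c b_f) = 292.5/(0.85 × 3 × 68) = 1.687 in.
Since a = 1.687 ≤ h_f = 3.4 in, the stress block lies entirely in the flange; analyse as a rectangular beam of width b_f.
M_n = T(d − a/2) = 292.5 × (32.6 − 0.8435) = 9288.8 kip·in.
M_n = 9288.8/12 = 774.07 kip·ft.

M_n ≈ 774 kip·ft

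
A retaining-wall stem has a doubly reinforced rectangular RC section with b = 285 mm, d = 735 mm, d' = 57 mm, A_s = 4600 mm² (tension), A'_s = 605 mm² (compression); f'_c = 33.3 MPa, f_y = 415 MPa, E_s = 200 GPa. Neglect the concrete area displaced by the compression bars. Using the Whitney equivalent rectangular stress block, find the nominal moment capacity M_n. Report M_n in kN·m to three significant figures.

Assume both tension and compression steel yield.
Net tension couple steel: A_s − A'_s = 3995 mm².
a = (A_s − A'_s) f_y / (0.85 f'_c b) = 1657925/(0.85 × 33.3 × 285) = 205.52 mm.
c = a/β₁ = 205.52/0.812 = 253.10 mm; ε'_s = 0.003(c − d')/c = 0.0023 ≥ f_y/E_s = 0.0021, so compression steel does yield.
M_n = (A_s − A'_s) f_y (d − a/2) + A'_s f_y (d − d') = [1657925 × (735 − 102.76) + 251075 × (735 − 57)] × 10⁻⁶ = 1048.21 + 170.23 = 1218.44 kN·m.

M_n ≈ 1220 kN·m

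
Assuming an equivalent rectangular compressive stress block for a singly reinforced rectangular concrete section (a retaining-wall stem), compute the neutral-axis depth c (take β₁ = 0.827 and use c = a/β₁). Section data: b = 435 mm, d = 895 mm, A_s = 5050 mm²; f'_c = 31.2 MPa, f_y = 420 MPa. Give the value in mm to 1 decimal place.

T = A_s f_y = 5050 × 420 = 2121000 N = 2121 kN.
Setting C = 0.85 f'_c a b equal to T: a = 2121000/(0.85 × 31.2 × 435) = 183.856 mm.
With β₁ = 0.827, c = a/β₁ = 183.856/0.827 = 222.3 mm.

c ≈ 222.3 mm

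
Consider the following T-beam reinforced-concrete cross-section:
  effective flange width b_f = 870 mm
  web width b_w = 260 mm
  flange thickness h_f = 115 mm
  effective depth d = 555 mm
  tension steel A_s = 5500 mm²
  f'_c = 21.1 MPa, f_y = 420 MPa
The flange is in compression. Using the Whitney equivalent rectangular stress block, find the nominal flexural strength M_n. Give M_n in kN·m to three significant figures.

Tension: T = A_s f_y = 5500 × 420 = 2310000 N.
Try a within the flange: a = T/(0.85 f'_c b_f) = 2310000/(0.85 × 21.1 × 870) = 148.04 mm.
a = 148.04 > h_f = 115 mm: the block extends into the web. Split into flange-overhang and web parts.
C_f = 0.85 f'_c (b_f − b_w) h_f = 0.85 × 21.1 × (870 − 260) × 115 = 1258140 N.
Remaining web compression depth: a_w = (T − C_f)/(0.85 f'_c b_w) = (2310000 − 1258140)/(0.85 × 21.1 × 260) = 225.57 mm.
M_n = C_f(d − h_f/2) + (T − C_f)(d − a_w/2) = 1258140 × (555 − 57.5) + 1051860 × (555 − 112.785) = 625.92 + 465.15 = 1091.07 × 10⁶ N·mm.
M_n = 1091.07 kN·m.

M_n ≈ 1090 kN·m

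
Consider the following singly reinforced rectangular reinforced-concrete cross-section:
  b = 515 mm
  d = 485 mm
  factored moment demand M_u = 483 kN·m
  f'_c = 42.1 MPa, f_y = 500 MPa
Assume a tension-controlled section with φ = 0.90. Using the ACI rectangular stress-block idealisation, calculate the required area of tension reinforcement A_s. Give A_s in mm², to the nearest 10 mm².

M_n = M_u/φ = 483/0.90 = 536.667 kN·m.
With M_n = 0.85 f'_c a b (d − a/2), solve the quadratic for a:
a = d − √(d² − 2M_n/(0.85 f'_c b)) = 485 − √(485² − 2 × 536.667×10⁶/(0.85 × 42.1 × 515)) = 64.30 mm.
A_s = 0.85 f'_c a b / f_y = 0.85 × 42.1 × 64.30 × 515 / 500 = 2370.0 mm².

A_s ≈ 2370 mm²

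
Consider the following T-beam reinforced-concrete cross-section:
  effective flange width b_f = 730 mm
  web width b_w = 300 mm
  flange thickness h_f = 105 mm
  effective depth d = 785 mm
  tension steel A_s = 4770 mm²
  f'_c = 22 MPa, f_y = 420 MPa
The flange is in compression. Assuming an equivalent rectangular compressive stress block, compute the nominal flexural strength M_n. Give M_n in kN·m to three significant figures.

Tension: T = A_s f_y = 4770 × 420 = 2003400 N.
Try a within the flange: a = T/(0.85 f'_c b_f) = 2003400/(0.85 × 22 × 730) = 146.76 mm.
a = 146.76 > h_f = 105 mm: the block extends into the web. Split into flange-overhang and web parts.
C_f = 0.85 f'_c (b_f − b_w) h_f = 0.85 × 22 × (730 − 300) × 105 = 844305 N.
Remaining web compression depth: a_w = (T − C_f)/(0.85 f'_c b_w) = (2003400 − 844305)/(0.85 × 22 × 300) = 206.61 mm.
M_n = C_f(d − h_f/2) + (T − C_f)(d − a_w/2) = 844305 × (785 − 52.5) + 1159095 × (785 − 103.305) = 618.45 + 790.15 = 1408.60 × 10⁶ N·mm.
M_n = 1408.60 kN·m.

M_n ≈ 1410 kN·m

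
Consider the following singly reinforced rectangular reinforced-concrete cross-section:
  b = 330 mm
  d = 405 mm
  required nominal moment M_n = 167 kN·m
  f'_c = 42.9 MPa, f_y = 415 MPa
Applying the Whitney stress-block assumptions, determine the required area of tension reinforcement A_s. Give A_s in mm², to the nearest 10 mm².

With M_n = 0.85 f'_c a b (d − a/2), solve the quadratic for a:
a = d − √(d² − 2M_n/(0.85 f'_c b)) = 405 − √(405² − 2 × 167×10⁶/(0.85 × 42.9 × 330)) = 35.85 mm.
A_s = 0.85 f'_c a b / f_y = 0.85 × 42.9 × 35.85 × 330 / 415 = 1039.5 mm².

A_s ≈ 1040 mm²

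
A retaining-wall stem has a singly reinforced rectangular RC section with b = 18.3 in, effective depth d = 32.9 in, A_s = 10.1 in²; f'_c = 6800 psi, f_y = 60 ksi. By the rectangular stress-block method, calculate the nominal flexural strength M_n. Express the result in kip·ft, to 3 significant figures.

M_n ≈ 1520 kip·ft

T = A_s f_y = 10.1 × 60 = 606 kips.
a = T/(0.85 f'_c b) = 606/(0.85 × 6.8 × 18.3) = 5.729 in.
M_n = T(d − a/2) = 606 × (32.9 − 2.8645) = 18201.5 kip·in = 18201.5/12 = 1516.79 kip·ft.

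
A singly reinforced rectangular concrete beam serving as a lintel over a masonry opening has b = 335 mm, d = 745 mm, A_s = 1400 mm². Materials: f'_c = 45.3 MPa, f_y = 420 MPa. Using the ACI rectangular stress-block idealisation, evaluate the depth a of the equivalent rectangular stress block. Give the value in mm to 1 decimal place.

a ≈ 45.6 mm

T = A_s f_y = 1400 × 420 = 588000 N = 588 kN.
Setting C = 0.85 f'_c a b equal to T: a = 588000/(0.85 × 45.3 × 335) = 45.6 mm.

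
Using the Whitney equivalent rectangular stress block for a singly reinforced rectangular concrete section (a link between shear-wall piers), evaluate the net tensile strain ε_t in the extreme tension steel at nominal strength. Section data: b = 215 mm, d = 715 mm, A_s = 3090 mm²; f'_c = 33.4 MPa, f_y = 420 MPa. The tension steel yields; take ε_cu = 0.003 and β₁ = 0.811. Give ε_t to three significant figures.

ε_t ≈ 0.00518

a = A_s f_y/(0.85 f'_c b) = 212.62 mm.
β₁ = 0.811, so c = a/β₁ = 212.62/0.811 = 262.17 mm.
From the linear strain diagram with ε_cu = 0.003: ε_t = 0.003 (d − c)/c = 0.003 × (715 − 262.17)/262.17 = 0.00518.
Since ε_t ≥ 0.005, the section is tension-controlled.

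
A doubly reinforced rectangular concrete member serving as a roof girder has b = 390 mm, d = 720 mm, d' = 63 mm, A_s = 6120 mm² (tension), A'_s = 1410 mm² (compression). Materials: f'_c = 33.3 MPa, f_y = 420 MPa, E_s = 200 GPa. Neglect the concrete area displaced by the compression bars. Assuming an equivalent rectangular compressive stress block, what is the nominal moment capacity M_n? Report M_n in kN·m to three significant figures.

M_n ≈ 1640 kN·m

Assume both tension and compression steel yield.
Net tension couple steel: A_s − A'_s = 4710 mm².
a = (A_s − A'_s) f_y / (0.85 f'_c b) = 1978200/(0.85 × 33.3 × 390) = 179.20 mm.
c = a/β₁ = 179.20/0.812 = 220.69 mm; ε'_s = 0.003(c − d')/c = 0.0021 ≥ f_y/E_s = 0.0021, so compression steel does yield.
M_n = (A_s − A'_s) f_y (d − a/2) + A'_s f_y (d − d') = [1978200 × (720 − 89.6) + 592200 × (720 − 63)] × 10⁻⁶ = 1247.06 + 389.08 = 1636.14 kN·m.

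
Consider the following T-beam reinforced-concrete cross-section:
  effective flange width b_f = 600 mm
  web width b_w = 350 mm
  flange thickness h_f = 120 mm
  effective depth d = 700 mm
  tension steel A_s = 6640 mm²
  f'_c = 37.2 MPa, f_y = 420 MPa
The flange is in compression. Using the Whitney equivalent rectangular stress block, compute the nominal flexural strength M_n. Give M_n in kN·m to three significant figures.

M_n ≈ 1740 kN·m

Tension: T = A_s f_y = 6640 × 420 = 2788800 N.
Try a within the flange: a = T/(0.85 f'_c b_f) = 2788800/(0.85 × 37.2 × 600) = 147.00 mm.
a = 147.00 > h_f = 120 mm: the block extends into the web. Split into flange-overhang and web parts.
C_f = 0.85 f'_c (b_f − b_w) h_f = 0.85 × 37.2 × (600 − 350) × 120 = 948600 N.
Remaining web compression depth: a_w = (T − C_f)/(0.85 f'_c b_w) = (2788800 − 948600)/(0.85 × 37.2 × 350) = 166.28 mm.
M_n = C_f(d − h_f/2) + (T − C_f)(d − a_w/2) = 948600 × (700 − 60) + 1840200 × (700 − 83.14) = 607.10 + 1135.15 = 1742.25 × 10⁶ N·mm.
M_n = 1742.25 kN·m.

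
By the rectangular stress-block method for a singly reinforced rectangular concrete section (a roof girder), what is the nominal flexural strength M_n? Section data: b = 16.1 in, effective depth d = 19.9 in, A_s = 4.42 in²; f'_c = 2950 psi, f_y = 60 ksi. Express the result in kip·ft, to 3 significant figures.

M_n ≈ 367 kip·ft

T = A_s f_y = 4.42 × 60 = 265.2 kips.
a = T/(0.85 f'_c b) = 265.2/(0.85 × 2.95 × 16.1) = 6.569 in.
M_n = T(d − a/2) = 265.2 × (19.9 − 3.2845) = 4406.4 kip·in = 4406.4/12 = 367.20 kip·ft.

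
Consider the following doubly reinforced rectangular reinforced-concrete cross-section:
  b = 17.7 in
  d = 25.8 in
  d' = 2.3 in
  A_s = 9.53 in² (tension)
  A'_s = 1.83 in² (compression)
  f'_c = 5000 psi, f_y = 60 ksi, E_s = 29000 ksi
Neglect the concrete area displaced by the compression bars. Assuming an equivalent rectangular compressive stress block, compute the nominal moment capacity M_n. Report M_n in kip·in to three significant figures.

Assume both steels yield.
a = (A_s − A'_s) f_y/(0.85 f'_c b) = (9.53 − 1.83) × 60/(0.85 × 5 × 17.7) = 6.142 in.
c = a/β₁ = 6.142/0.8 = 7.678 in; ε'_s = 0.003(c − d')/c = 0.0021 ≥ ε_y = 0.0021, so the compression steel yields.
M_n = (A_s − A'_s) f_y (d − a/2) + A'_s f_y (d − d') = 462 × (25.8 − 3.071) + 109.8 × (25.8 − 2.3) = 10500.8 + 2580.3 = 13081.1 kip·in.

M_n ≈ 13100 kip·in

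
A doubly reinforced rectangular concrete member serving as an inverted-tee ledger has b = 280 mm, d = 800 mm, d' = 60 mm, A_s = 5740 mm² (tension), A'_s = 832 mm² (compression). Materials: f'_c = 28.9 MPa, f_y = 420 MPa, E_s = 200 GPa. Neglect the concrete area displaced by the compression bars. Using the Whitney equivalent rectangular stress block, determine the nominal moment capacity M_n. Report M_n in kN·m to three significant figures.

Assume both tension and compression steel yield.
Net tension couple steel: A_s − A'_s = 4908 mm².
a = (A_s − A'_s) f_y / (0.85 f'_c b) = 2061360/(0.85 × 28.9 × 280) = 299.69 mm.
c = a/β₁ = 299.69/0.844 = 355.08 mm; ε'_s = 0.003(c − d')/c = 0.0025 ≥ f_y/E_s = 0.0021, so compression steel does yield.
M_n = (A_s − A'_s) f_y (d − a/2) + A'_s f_y (d − d') = [2061360 × (800 − 149.845) + 349440 × (800 − 60)] × 10⁻⁶ = 1340.20 + 258.59 = 1598.79 kN·m.

M_n ≈ 1600 kN·m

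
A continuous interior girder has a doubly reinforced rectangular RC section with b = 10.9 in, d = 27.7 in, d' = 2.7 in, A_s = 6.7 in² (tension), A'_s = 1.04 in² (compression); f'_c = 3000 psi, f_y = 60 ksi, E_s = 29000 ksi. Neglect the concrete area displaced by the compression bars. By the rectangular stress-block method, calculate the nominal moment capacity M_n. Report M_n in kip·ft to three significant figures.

Assume both steels yield.
a = (A_s − A'_s) f_y/(0.85 f'_c b) = (6.7 − 1.04) × 60/(0.85 × 3 × 10.9) = 12.218 in.
c = a/β₁ = 12.218/0.85 = 14.374 in; ε'_s = 0.003(c − d')/c = 0.0024 ≥ ε_y = 0.0021, so the compression steel yields.
M_n = (A_s − A'_s) f_y (d − a/2) + A'_s f_y (d − d') = 339.6 × (27.7 − 6.109) + 62.4 × (27.7 − 2.7) = 7332.3 + 1560.0 = 8892.3 kip·in = 8892.3/12 = 741.03 kip·ft.

M_n ≈ 741 kip·ft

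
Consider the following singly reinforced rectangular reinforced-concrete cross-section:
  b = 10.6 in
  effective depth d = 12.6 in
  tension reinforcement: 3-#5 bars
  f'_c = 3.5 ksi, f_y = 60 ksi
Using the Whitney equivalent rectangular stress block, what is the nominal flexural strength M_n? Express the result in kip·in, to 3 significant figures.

M_n ≈ 654 kip·in

A_s = 3 × 0.31 = 0.93 in².
T = A_s f_y = 0.93 × 60 = 55.8 kips.
a = T/(0.85 f'_c b) = 55.8/(0.85 × 3.5 × 10.6) = 1.769 in.
M_n = T(d − a/2) = 55.8 × (12.6 − 0.8845) = 653.7 kip·in.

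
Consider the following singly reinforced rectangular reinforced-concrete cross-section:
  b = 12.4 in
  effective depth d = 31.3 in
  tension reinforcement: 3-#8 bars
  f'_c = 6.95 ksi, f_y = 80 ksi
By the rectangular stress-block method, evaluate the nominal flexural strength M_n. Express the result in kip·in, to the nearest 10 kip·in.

A_s = 3 × 0.79 = 2.37 in².
T = A_s f_y = 2.37 × 80 = 189.6 kips.
a = T/(0.85 f'_c b) = 189.6/(0.85 × 6.95 × 12.4) = 2.588 in.
M_n = T(d − a/2) = 189.6 × (31.3 − 1.294) = 5689.1 kip·in.

M_n ≈ 5690 kip·in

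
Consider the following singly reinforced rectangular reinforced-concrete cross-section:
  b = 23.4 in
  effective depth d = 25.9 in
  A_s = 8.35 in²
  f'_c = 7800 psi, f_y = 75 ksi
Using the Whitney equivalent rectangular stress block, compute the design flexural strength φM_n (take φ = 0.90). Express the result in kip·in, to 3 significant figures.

φM_n ≈ 13500 kip·in

T = A_s f_y = 8.35 × 75 = 626.25 kips.
a = T/(0.85 f'_c b) = 626.25/(0.85 × 7.8 × 23.4) = 4.037 in.
M_n = T(d − a/2) = 626.25 × (25.9 − 2.0185) = 14955.8 kip·in.
φM_n = 0.90 × 14955.8 = 13460.2 kip·in.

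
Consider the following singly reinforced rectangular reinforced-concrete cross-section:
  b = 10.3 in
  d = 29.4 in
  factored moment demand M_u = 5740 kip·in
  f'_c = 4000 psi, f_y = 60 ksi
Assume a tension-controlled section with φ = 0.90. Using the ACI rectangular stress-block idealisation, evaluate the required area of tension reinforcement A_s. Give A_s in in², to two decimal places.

A_s ≈ 4.11 in²

M_n = M_u/φ = 5740/0.90 = 6377.78 kip·in.
From M_n = 0.85 f'_c a b (d − a/2):
a = d − √(d² − 2M_n/(0.85 f'_c b)) = 29.4 − √(29.4² − 2 × 6377.78/(0.85 × 4 × 10.3)) = 7.037 in.
A_s = 0.85 f'_c a b / f_y = 0.85 × 4 × 7.037 × 10.3 / 60 = 4.107 in².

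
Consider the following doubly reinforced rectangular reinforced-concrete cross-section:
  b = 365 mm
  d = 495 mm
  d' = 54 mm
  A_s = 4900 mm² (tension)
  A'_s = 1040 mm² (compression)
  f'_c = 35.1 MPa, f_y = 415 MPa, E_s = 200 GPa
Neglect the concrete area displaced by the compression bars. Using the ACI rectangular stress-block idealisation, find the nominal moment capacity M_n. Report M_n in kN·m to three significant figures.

M_n ≈ 865 kN·m

Assume both tension and compression steel yield.
Net tension couple steel: A_s − A'_s = 3860 mm².
a = (A_s − A'_s) f_y / (0.85 f'_c b) = 1601900/(0.85 × 35.1 × 365) = 147.10 mm.
c = a/β₁ = 147.10/0.799 = 184.11 mm; ε'_s = 0.003(c − d')/c = 0.0021 ≥ f_y/E_s = 0.0021, so compression steel does yield.
M_n = (A_s − A'_s) f_y (d − a/2) + A'_s f_y (d − d') = [1601900 × (495 − 73.55) + 431600 × (495 − 54)] × 10⁻⁶ = 675.12 + 190.34 = 865.46 kN·m.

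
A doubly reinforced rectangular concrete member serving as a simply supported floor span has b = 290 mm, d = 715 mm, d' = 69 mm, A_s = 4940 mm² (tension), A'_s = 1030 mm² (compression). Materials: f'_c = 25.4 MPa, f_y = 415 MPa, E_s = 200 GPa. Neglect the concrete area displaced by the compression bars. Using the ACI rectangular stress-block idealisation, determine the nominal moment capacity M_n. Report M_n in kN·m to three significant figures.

M_n ≈ 1230 kN·m

Assume both tension and compression steel yield.
Net tension couple steel: A_s − A'_s = 3910 mm².
a = (A_s − A'_s) f_y / (0.85 f'_c b) = 1622650/(0.85 × 25.4 × 290) = 259.16 mm.
c = a/β₁ = 259.16/0.85 = 304.89 mm; ε'_s = 0.003(c − d')/c = 0.0023 ≥ f_y/E_s = 0.0021, so compression steel does yield.
M_n = (A_s − A'_s) f_y (d − a/2) + A'_s f_y (d − d') = [1622650 × (715 − 129.58) + 427450 × (715 − 69)] × 10⁻⁶ = 949.93 + 276.13 = 1226.06 kN·m.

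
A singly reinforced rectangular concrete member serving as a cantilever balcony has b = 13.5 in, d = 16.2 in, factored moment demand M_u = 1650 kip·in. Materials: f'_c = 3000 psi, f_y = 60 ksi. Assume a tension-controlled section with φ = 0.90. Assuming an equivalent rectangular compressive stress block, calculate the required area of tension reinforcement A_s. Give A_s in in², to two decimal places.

A_s ≈ 2.13 in²

M_n = M_u/φ = 1650/0.90 = 1833.33 kip·in.
From M_n = 0.85 f'_c a b (d − a/2):
a = d − √(d² − 2M_n/(0.85 f'_c b)) = 16.2 − √(16.2² − 2 × 1833.33/(0.85 × 3 × 13.5)) = 3.713 in.
A_s = 0.85 f'_c a b / f_y = 0.85 × 3 × 3.713 × 13.5 / 60 = 2.130 in².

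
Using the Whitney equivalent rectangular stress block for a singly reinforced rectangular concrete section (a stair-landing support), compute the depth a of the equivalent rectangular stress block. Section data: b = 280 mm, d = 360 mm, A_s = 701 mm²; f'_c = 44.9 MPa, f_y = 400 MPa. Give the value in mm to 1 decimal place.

a ≈ 26.2 mm

T = A_s f_y = 701 × 400 = 280400 N = 280.4 kN.
Setting C = 0.85 f'_c a b equal to T: a = 280400/(0.85 × 44.9 × 280) = 26.2 mm.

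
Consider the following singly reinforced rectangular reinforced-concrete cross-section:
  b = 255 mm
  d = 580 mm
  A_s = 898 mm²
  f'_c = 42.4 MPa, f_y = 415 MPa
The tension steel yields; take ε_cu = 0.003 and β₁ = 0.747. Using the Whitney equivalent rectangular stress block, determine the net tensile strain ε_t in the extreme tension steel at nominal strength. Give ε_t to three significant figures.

ε_t ≈ 0.0291

a = A_s f_y/(0.85 f'_c b) = 40.55 mm.
β₁ = 0.747, so c = a/β₁ = 40.55/0.747 = 54.28 mm.
From the linear strain diagram with ε_cu = 0.003: ε_t = 0.003 (d − c)/c = 0.003 × (580 − 54.28)/54.28 = 0.0291.
Since ε_t ≥ 0.005, the section is tension-controlled.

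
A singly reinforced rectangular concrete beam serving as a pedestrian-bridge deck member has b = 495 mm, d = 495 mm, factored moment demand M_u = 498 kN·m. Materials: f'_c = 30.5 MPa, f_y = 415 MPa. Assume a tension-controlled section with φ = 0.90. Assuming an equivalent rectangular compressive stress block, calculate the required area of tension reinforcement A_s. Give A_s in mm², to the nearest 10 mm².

M_n = M_u/φ = 498/0.90 = 553.333 kN·m.
With M_n = 0.85 f'_c a b (d − a/2), solve the quadratic for a:
a = d − √(d² − 2M_n/(0.85 f'_c b)) = 495 − √(495² − 2 × 553.333×10⁶/(0.85 × 30.5 × 495)) = 96.52 mm.
A_s = 0.85 f'_c a b / f_y = 0.85 × 30.5 × 96.52 × 495 / 415 = 2984.6 mm².

A_s ≈ 2980 mm²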